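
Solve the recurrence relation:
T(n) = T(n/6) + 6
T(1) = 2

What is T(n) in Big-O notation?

Each step divides n by 6 and adds 6. After log_6(n) steps we reach T(1)=2. So T(n) = 6·log_6(n) + 2 = O(log n).

Answer: O(log n)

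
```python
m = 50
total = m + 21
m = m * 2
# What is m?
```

Trace:
`m = 50` → m = 50
`total = m + 21` → total = 71
`m = m * 2` → m = 100
So m = 100

Answer: 100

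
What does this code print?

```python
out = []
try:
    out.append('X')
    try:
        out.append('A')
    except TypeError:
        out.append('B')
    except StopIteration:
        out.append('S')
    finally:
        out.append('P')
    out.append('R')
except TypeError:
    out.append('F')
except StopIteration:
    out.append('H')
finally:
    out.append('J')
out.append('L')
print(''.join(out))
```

Execution trace: 'X' (try body) → 'A' (inner try body, no exception) → 'P' (inner finally) → 'R' (try body, no exception) → 'J' (finally) → 'L' (after the try/except). Output: XAPRJL

Answer: XAPRJL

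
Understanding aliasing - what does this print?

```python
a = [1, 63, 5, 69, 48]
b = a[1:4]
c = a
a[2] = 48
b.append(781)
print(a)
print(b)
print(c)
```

Key concept: slice vs alias.
Step by step:
`a = [1, 63, 5, 69, 48]` → a = [1, 63, 5, 69, 48]
`b = a[1:4]` → b = [63, 5, 69]
`c = a` → c = [1, 63, 5, 69, 48] (same object as a)
`a[2] = 48` → a = [1, 63, 48, 69, 48] (same object as c); c = [1, 63, 48, 69, 48] (same object as a)
`b.append(781)` → b = [63, 5, 69, 781]
`print(a)` → prints [1, 63, 48, 69, 48]
`print(b)` → prints [63, 5, 69, 781]
`print(c)` → prints [1, 63, 48, 69, 48]

Answer:
[1, 63, 48, 69, 48]
[63, 5, 69, 781]
[1, 63, 48, 69, 48]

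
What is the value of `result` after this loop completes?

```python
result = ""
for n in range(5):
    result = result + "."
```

Repeat '.' 5 times
`result` takes the values: "" → "." → ".." → "..." → "...." → "....."

Answer: "....."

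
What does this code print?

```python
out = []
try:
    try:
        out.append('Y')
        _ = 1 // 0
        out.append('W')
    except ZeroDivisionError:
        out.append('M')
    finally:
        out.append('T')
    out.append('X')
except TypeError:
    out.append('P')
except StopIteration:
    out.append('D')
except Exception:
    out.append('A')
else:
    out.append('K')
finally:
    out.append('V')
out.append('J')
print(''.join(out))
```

Execution trace: 'Y' (inner try body) → 'M' (inner except ZeroDivisionError) → 'T' (inner finally) → 'X' (try body, no exception) → 'K' (else) → 'V' (finally) → 'J' (after the try/except). Output: YMTXKVJ

Answer: YMTXKVJ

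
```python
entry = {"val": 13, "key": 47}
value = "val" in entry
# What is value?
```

Trace:
`entry = {"val": 13, "key": 47}` → entry = {'val': 13, 'key': 47}
`value = "val" in entry` → value = True
So value = True

Answer: True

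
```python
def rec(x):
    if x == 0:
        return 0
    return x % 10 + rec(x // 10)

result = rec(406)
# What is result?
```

Sum of digits of 406: 6 + 0 + 4 = 10

Answer: 10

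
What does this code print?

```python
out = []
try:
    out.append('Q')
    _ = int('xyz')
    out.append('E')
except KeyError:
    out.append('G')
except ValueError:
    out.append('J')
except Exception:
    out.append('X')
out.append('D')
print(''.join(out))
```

Execution trace: 'Q' (try body) → 'J' (except ValueError) → 'D' (after the try/except). Output: QJD

Answer: QJD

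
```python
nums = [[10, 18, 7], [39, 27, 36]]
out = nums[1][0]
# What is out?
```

Trace:
`nums = [[10, 18, 7], [39, 27, 36]]` → nums = [[10, 18, 7], [39, 27, 36]]
`out = nums[1][0]` → out = 39
So out = 39

Answer: 39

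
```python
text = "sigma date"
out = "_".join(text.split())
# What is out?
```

Trace:
`text = "sigma date"` → text = 'sigma date'
`out = "_".join(text.split())` → out = 'sigma_date'
So out = 'sigma_date'

Answer: 'sigma_date'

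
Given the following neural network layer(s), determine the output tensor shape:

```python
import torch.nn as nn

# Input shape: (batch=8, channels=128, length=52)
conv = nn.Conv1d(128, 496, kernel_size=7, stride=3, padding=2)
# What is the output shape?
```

Input: (8, 128, 52) -> Output: (8, 496, 17)

Answer: (8, 496, 17)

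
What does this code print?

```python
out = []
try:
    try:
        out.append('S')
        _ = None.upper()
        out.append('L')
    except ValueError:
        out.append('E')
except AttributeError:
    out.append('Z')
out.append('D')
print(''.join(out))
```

Execution trace: 'S' (try body) → 'Z' (outer except AttributeError) → 'D' (after the try/except). Output: SZD

Answer: SZD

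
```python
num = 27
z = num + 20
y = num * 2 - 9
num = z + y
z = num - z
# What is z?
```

Trace:
`num = 27` → num = 27
`z = num + 20` → z = 47
`y = num * 2 - 9` → y = 45
`num = z + y` → num = 92
`z = num - z` → z = 45
So z = 45

Answer: 45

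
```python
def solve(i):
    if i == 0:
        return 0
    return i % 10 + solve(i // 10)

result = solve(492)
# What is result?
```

Sum of digits of 492: 2 + 9 + 4 = 15

Answer: 15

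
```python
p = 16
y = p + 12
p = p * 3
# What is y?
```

Trace:
`p = 16` → p = 16
`y = p + 12` → y = 28
`p = p * 3` → p = 48
So y = 28

Answer: 28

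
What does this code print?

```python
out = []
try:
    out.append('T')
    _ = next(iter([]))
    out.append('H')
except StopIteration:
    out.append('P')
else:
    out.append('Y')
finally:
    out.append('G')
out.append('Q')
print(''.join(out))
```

Execution trace: 'T' (try body) → 'P' (except StopIteration) → 'G' (finally) → 'Q' (after the try/except). Output: TPGQ

Answer: TPGQ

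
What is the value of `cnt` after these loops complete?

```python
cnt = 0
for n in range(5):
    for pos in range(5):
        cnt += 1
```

5 * 5 = 25
`cnt` takes the values: 0 → 1 → 2 → 3 → 4 → 5 → 6 → 7 → 8 → 9 → 10 → 11 → 12 → 13 → 14 → 15 → 16 → 17 → 18 → 19 → 20 → 21 → 22 → 23 → 24 → 25

Answer: 25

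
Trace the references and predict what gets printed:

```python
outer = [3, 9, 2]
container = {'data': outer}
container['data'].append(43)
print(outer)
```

Key concept: dict holds reference to list.
Step by step:
`outer = [3, 9, 2]` → outer = [3, 9, 2]
`container = {'data': outer}` → container = {'data': [3, 9, 2]}
`container['data'].append(43)` → outer = [3, 9, 2, 43]; container = {'data': [3, 9, 2, 43]}
`print(outer)` → prints [3, 9, 2, 43]

Answer: [3, 9, 2, 43]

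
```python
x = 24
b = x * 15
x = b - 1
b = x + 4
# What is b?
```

Trace:
`x = 24` → x = 24
`b = x * 15` → b = 360
`x = b - 1` → x = 359
`b = x + 4` → b = 363
So b = 363

Answer: 363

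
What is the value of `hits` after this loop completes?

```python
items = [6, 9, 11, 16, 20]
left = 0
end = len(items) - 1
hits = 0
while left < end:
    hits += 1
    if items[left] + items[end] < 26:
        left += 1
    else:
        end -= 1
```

Steps to find pair summing to 26
`hits` takes the values: 0 → 1 → 2 → 3 → 4

Answer: 4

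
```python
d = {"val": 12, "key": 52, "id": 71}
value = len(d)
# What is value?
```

Trace:
`d = {"val": 12, "key": 52, "id": 71}` → d = {'val': 12, 'key': 52, 'id': 71}
`value = len(d)` → value = 3
So value = 3

Answer: 3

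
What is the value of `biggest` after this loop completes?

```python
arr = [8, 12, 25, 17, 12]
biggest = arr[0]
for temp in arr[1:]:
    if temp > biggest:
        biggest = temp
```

Maximum of [8, 12, 25, 17, 12]
`biggest` takes the values: 8 → 12 → 25

Answer: 25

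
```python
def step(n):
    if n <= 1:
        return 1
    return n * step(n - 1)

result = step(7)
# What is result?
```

step(7) = 7 * 6 * 5 * 4 * 3 * 2 * 1 = 5040

Answer: 5040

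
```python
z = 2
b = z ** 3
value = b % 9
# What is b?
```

Trace:
`z = 2` → z = 2
`b = z ** 3` → b = 8
`value = b % 9` → value = 8
So b = 8

Answer: 8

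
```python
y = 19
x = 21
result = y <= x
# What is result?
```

Trace:
`y = 19` → y = 19
`x = 21` → x = 21
`result = y <= x` → result = True
So result = True

Answer: True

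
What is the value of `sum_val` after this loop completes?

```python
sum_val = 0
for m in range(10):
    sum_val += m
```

Sum of 0 to 9 = 45
`sum_val` takes the values: 0 → 1 → 3 → 6 → 10 → 15 → 21 → 28 → 36 → 45

Answer: 45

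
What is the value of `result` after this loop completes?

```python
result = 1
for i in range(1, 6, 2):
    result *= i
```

Product of 1, 3, 5, ... up to 5
`result` takes the values: 1 → 3 → 15

Answer: 15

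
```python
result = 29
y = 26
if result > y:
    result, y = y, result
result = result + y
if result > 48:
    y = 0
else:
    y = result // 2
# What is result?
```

Trace:
`result = 29` → result = 29
`y = 26` → y = 26
`if result > y: ...` → result > y is True → result = 26; y = 29
`result = result + y` → result = 55
`if result > 48: ...` → result > 48 is True → y = 0
So result = 55

Answer: 55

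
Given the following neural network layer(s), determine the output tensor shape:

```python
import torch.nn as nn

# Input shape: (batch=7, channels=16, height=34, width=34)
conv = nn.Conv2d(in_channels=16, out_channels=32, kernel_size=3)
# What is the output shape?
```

Input: (7, 16, 34, 34) -> Output: (7, 32, 32, 32)

Answer: (7, 32, 32, 32)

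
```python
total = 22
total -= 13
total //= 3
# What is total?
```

Trace:
`total = 22` → total = 22
`total -= 13` → total = 9
`total //= 3` → total = 3
So total = 3

Answer: 3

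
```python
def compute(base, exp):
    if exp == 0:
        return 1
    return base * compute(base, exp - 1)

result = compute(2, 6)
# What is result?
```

compute(2, 6) = 2 * 2 * 2 * 2 * 2 * 2 = 64

Answer: 64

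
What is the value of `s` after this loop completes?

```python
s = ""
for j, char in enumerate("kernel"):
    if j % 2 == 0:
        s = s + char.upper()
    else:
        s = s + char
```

Uppercase even positions in 'kernel'
`s` takes the values: "" → "K" → "Ke" → "KeR" → "KeRn" → "KeRnE" → "KeRnEl"

Answer: "KeRnEl"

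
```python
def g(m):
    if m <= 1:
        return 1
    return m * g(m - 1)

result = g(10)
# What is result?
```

g(10) = 10 * 9 * 8 * 7 * 6 * 5 * 4 * 3 * 2 * 1 = 3628800

Answer: 3628800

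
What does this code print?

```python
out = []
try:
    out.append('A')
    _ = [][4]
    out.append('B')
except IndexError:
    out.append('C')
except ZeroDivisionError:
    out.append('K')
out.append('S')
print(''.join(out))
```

Execution trace: 'A' (try body) → 'C' (except IndexError) → 'S' (after the try/except). Output: ACS

Answer: ACS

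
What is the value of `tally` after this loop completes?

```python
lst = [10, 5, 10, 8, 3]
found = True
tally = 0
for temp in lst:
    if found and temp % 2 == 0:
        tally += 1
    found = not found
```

Count even values at even positions
`tally` takes the values: 0 → 1 → 2

Answer: 2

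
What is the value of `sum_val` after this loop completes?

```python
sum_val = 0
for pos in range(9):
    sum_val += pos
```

Sum of 0 to 8 = 36
`sum_val` takes the values: 0 → 1 → 3 → 6 → 10 → 15 → 21 → 28 → 36

Answer: 36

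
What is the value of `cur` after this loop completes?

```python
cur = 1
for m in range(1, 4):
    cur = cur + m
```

Start at 1, add 1 through 3
`cur` takes the values: 1 → 2 → 4 → 7

Answer: 7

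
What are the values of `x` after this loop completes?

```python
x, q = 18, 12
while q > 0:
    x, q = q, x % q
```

GCD of 18 and 12
`x` takes the values: 18 → 12 → 6

Answer: 6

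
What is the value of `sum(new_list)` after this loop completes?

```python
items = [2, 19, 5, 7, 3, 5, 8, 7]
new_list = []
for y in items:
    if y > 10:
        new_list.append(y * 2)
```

Sum of doubled values > 10
`new_list` takes the values: [] → [38]
So `sum(new_list)` = 38

Answer: 38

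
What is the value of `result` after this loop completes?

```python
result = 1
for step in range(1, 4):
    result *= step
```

3! = 6
`result` takes the values: 1 → 2 → 6

Answer: 6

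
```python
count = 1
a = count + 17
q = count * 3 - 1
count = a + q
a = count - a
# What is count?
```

Trace:
`count = 1` → count = 1
`a = count + 17` → a = 18
`q = count * 3 - 1` → q = 2
`count = a + q` → count = 20
`a = count - a` → a = 2
So count = 20

Answer: 20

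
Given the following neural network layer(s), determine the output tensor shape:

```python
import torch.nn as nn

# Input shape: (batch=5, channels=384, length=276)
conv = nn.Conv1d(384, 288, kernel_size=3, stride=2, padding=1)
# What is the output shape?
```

Input: (5, 384, 276) -> Output: (5, 288, 138)

Answer: (5, 288, 138)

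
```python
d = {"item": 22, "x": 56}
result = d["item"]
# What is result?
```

Trace:
`d = {"item": 22, "x": 56}` → d = {'item': 22, 'x': 56}
`result = d["item"]` → result = 22
So result = 22

Answer: 22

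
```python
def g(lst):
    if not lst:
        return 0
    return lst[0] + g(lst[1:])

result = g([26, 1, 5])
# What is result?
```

26 + 1 + 5 + 0 = 32

Answer: 32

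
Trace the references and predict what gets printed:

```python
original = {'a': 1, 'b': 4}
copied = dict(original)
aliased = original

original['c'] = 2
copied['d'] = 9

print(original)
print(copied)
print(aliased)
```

Key concept: dict() creates copy, assignment creates alias.
Step by step:
`original = {'a': 1, 'b': 4}` → original = {'a': 1, 'b': 4}
`copied = dict(original)` → copied = {'a': 1, 'b': 4}
`aliased = original` → aliased = {'a': 1, 'b': 4} (same object as original)
`original['c'] = 2` → original = {'a': 1, 'b': 4, 'c': 2} (same object as aliased); aliased = {'a': 1, 'b': 4, 'c': 2} (same object as original)
`copied['d'] = 9` → copied = {'a': 1, 'b': 4, 'd': 9}
`print(original)` → prints {'a': 1, 'b': 4, 'c': 2}
`print(copied)` → prints {'a': 1, 'b': 4, 'd': 9}
`print(aliased)` → prints {'a': 1, 'b': 4, 'c': 2}

Answer:
{'a': 1, 'b': 4, 'c': 2}
{'a': 1, 'b': 4, 'd': 9}
{'a': 1, 'b': 4, 'c': 2}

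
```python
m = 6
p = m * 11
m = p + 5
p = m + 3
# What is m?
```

Trace:
`m = 6` → m = 6
`p = m * 11` → p = 66
`m = p + 5` → m = 71
`p = m + 3` → p = 74
So m = 71

Answer: 71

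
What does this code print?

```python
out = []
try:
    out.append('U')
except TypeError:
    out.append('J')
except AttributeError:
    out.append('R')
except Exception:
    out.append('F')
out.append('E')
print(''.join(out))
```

Execution trace: 'U' (try body, no exception) → 'E' (after the try/except). Output: UE

Answer: UE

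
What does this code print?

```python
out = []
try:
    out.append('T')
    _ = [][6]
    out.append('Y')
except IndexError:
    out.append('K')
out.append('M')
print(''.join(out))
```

Execution trace: 'T' (try body) → 'K' (except IndexError) → 'M' (after the try/except). Output: TKM

Answer: TKM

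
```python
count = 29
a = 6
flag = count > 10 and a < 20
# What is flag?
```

Trace:
`count = 29` → count = 29
`a = 6` → a = 6
`flag = count > 10 and a < 20` → flag = True
So flag = True

Answer: True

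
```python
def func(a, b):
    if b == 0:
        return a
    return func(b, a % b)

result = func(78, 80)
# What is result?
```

func(78, 80) -> func(80, 78) -> func(78, 2) -> func(2, 0) -> 2

Answer: 2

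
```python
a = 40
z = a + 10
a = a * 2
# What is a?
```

Trace:
`a = 40` → a = 40
`z = a + 10` → z = 50
`a = a * 2` → a = 80
So a = 80

Answer: 80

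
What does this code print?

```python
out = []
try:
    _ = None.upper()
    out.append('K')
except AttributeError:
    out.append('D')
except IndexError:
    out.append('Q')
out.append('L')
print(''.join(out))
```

Execution trace: 'D' (except AttributeError) → 'L' (after the try/except). Output: DL

Answer: DL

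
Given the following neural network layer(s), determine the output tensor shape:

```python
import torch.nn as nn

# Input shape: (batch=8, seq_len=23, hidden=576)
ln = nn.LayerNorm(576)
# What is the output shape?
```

Input: (8, 23, 576) -> Output: (8, 23, 576)

Answer: (8, 23, 576)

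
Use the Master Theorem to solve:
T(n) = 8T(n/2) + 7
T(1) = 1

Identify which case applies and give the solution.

a=8, b=2, f(n)=7. log_2(8) = 3. Since c=0 < 3, Case 1 applies: T(n) = Θ(n^log_b(a)) = O(n^3).

Answer: O(n^3) - Case 1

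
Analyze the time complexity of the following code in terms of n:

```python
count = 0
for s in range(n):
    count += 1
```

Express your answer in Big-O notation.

Each loop level contributes: n. Multiplying the contributions gives O(n).

Answer: O(n)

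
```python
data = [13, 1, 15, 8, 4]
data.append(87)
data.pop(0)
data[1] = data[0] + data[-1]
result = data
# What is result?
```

Trace:
`data = [13, 1, 15, 8, 4]` → data = [13, 1, 15, 8, 4]
`data.append(87)` → data = [13, 1, 15, 8, 4, 87]
`data.pop(0)` → data = [1, 15, 8, 4, 87]
`data[1] = data[0] + data[-1]` → data = [1, 88, 8, 4, 87]
`result = data` → result = [1, 88, 8, 4, 87]
So result = [1, 88, 8, 4, 87]

Answer: [1, 88, 8, 4, 87]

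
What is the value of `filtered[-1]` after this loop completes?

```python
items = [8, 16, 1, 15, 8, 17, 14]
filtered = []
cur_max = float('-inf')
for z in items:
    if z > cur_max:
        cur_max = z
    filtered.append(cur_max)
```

Running max ends at 17
`filtered` takes the values: [] → [8] → [8, 16] → [8, 16, 16] → [8, 16, 16, 16] → [8, 16, 16, 16, 16] → [8, 16, 16, 16, 16, 17] → [8, 16, 16, 16, 16, 17, 17]
So `filtered[-1]` = 17

Answer: 17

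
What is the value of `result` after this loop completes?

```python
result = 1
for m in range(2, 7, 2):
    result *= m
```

Product of even numbers 2 to 6
`result` takes the values: 1 → 2 → 8 → 48

Answer: 48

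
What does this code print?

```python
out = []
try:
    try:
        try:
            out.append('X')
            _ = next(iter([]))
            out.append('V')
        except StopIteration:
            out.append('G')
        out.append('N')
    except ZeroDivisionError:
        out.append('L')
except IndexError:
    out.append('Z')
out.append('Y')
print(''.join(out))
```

Execution trace: 'X' (inner try body) → 'G' (inner except StopIteration) → 'N' (try body, no exception) → 'Y' (after the try/except). Output: XGNY

Answer: XGNY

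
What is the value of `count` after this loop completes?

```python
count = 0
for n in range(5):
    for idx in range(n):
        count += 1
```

Triangle number: 0+1+2+...+4
`count` takes the values: 0 → 1 → 2 → 3 → 4 → 5 → 6 → 7 → 8 → 9 → 10

Answer: 10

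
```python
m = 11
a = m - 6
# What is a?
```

Trace:
`m = 11` → m = 11
`a = m - 6` → a = 5
So a = 5

Answer: 5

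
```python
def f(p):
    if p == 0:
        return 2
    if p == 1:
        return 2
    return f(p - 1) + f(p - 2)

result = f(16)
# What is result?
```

Build up from base cases: f(0)=2, f(1)=2, f(2)=4, f(3)=6, f(4)=10, f(5)=16, f(6)=26, ..., f(16)=3194

Answer: 3194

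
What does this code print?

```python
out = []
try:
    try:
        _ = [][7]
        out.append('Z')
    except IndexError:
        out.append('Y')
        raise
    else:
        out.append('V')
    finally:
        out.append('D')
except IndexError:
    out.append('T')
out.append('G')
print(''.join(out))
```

Execution trace: 'Y' (except IndexError) → 'D' (finally) → 'T' (outer except IndexError) → 'G' (after the try/except). Output: YDTG

Answer: YDTG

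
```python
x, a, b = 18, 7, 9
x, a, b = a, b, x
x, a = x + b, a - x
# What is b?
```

Trace:
`x, a, b = 18, 7, 9` → x = 18; a = 7; b = 9
`x, a, b = a, b, x` → x = 7; a = 9; b = 18
`x, a = x + b, a - x` → x = 25; a = 2
So b = 18

Answer: 18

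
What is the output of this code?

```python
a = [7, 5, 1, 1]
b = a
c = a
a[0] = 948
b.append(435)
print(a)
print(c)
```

Key concept: multiple aliases.
Step by step:
`a = [7, 5, 1, 1]` → a = [7, 5, 1, 1]
`b = a` → b = [7, 5, 1, 1] (same object as a)
`c = a` → c = [7, 5, 1, 1] (same object as a, b)
`a[0] = 948` → a = [948, 5, 1, 1] (same object as b, c); b = [948, 5, 1, 1] (same object as a, c); c = [948, 5, 1, 1] (same object as a, b)
`b.append(435)` → a = [948, 5, 1, 1, 435] (same object as b, c); b = [948, 5, 1, 1, 435] (same object as a, c); c = [948, 5, 1, 1, 435] (same object as a, b)
`print(a)` → prints [948, 5, 1, 1, 435]
`print(c)` → prints [948, 5, 1, 1, 435]

Answer:
[948, 5, 1, 1, 435]
[948, 5, 1, 1, 435]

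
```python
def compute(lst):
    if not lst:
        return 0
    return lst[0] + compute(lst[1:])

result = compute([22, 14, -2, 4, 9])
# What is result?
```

22 + 14 + (-2) + 4 + 9 + 0 = 47

Answer: 47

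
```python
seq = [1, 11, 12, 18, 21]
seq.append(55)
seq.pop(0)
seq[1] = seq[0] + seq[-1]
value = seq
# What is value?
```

Trace:
`seq = [1, 11, 12, 18, 21]` → seq = [1, 11, 12, 18, 21]
`seq.append(55)` → seq = [1, 11, 12, 18, 21, 55]
`seq.pop(0)` → seq = [11, 12, 18, 21, 55]
`seq[1] = seq[0] + seq[-1]` → seq = [11, 66, 18, 21, 55]
`value = seq` → value = [11, 66, 18, 21, 55]
So value = [11, 66, 18, 21, 55]

Answer: [11, 66, 18, 21, 55]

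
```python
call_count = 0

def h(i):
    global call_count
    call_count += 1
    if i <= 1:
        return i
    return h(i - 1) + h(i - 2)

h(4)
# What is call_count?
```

Calls(i) = 1 + Calls(i-1) + Calls(i-2); Calls(0)=Calls(1)=1. For i=4 this gives 9.

Answer: 9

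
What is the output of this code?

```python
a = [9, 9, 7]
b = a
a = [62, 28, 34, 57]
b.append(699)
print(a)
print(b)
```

Key concept: rebinding vs mutation: a is rebound to a new list, b still points at the original.
Step by step:
`a = [9, 9, 7]` → a = [9, 9, 7]
`b = a` → b = [9, 9, 7] (same object as a)
`a = [62, 28, 34, 57]` → a = [62, 28, 34, 57]
`b.append(699)` → b = [9, 9, 7, 699]
`print(a)` → prints [62, 28, 34, 57]
`print(b)` → prints [9, 9, 7, 699]

Answer:
[62, 28, 34, 57]
[9, 9, 7, 699]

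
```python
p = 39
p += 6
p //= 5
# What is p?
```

Trace:
`p = 39` → p = 39
`p += 6` → p = 45
`p //= 5` → p = 9
So p = 9

Answer: 9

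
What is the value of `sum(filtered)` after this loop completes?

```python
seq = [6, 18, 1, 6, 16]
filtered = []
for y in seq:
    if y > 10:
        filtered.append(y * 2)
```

Sum of doubled values > 10
`filtered` takes the values: [] → [36] → [36, 32]
So `sum(filtered)` = 68

Answer: 68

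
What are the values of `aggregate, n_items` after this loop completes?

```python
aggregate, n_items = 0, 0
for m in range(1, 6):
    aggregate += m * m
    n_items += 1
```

Sum of squares and count
`aggregate, n_items` takes the values: (0, 0) → (1, 0) → (1, 1) → (5, 1) → (5, 2) → (14, 2) → (14, 3) → (30, 3) → (30, 4) → (55, 4) → (55, 5)

Answer: 55, 5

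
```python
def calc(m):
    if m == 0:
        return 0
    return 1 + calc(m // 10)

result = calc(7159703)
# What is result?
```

Count of digits of 7159703: 7

Answer: 7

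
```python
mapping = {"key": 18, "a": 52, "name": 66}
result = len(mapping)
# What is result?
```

Trace:
`mapping = {"key": 18, "a": 52, "name": 66}` → mapping = {'key': 18, 'a': 52, 'name': 66}
`result = len(mapping)` → result = 3
So result = 3

Answer: 3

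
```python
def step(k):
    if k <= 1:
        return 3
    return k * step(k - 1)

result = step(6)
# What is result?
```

step(6) = 6 * 5 * 4 * 3 * 2 * 3 = 2160

Answer: 2160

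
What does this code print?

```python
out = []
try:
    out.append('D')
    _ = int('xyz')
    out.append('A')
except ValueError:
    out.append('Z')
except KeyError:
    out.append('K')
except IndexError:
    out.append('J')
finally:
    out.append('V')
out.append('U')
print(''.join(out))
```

Execution trace: 'D' (try body) → 'Z' (except ValueError) → 'V' (finally) → 'U' (after the try/except). Output: DZVU

Answer: DZVU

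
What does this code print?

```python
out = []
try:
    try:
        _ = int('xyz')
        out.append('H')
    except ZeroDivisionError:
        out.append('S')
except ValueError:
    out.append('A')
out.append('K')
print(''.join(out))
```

Execution trace: 'A' (outer except ValueError) → 'K' (after the try/except). Output: AK

Answer: AK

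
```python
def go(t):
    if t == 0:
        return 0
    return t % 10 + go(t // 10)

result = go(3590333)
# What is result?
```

Sum of digits of 3590333: 3 + 3 + 3 + 0 + 9 + 5 + 3 = 26

Answer: 26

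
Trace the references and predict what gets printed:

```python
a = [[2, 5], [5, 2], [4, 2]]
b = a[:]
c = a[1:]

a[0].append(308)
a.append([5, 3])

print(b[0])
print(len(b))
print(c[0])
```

Key concept: slice with nested mutation.
Step by step:
`a = [[2, 5], [5, 2], [4, 2]]` → a = [[2, 5], [5, 2], [4, 2]]
`b = a[:]` → b = [[2, 5], [5, 2], [4, 2]]
`c = a[1:]` → c = [[5, 2], [4, 2]]
`a[0].append(308)` → a = [[2, 5, 308], [5, 2], [4, 2]]; b = [[2, 5, 308], [5, 2], [4, 2]]
`a.append([5, 3])` → a = [[2, 5, 308], [5, 2], [4, 2], [5, 3]]
`print(b[0])` → prints [2, 5, 308]
`print(len(b))` → prints 3
`print(c[0])` → prints [5, 2]

Answer:
[2, 5, 308]
3
[5, 2]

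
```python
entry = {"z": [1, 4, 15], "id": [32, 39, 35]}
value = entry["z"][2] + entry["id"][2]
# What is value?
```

Trace:
`entry = {"z": [1, 4, 15], "id": [32, 39, 35]}` → entry = {'z': [1, 4, 15], 'id': [32, 39, 35]}
`value = entry["z"][2] + entry["id"][2]` → value = 50
So value = 50

Answer: 50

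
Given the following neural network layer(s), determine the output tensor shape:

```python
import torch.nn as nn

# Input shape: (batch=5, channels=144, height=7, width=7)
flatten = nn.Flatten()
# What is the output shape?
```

Input: (5, 144, 7, 7) -> Output: (5, 7056)

Answer: (5, 7056)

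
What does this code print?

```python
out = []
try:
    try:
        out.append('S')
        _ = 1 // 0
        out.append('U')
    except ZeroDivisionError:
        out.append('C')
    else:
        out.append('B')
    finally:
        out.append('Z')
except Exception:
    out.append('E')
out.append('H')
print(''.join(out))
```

Execution trace: 'S' (inner try body) → 'C' (inner except ZeroDivisionError) → 'Z' (inner finally) → 'H' (after the try/except). Output: SCZH

Answer: SCZH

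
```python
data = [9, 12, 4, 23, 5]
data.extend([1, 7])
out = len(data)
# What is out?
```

Trace:
`data = [9, 12, 4, 23, 5]` → data = [9, 12, 4, 23, 5]
`data.extend([1, 7])` → data = [9, 12, 4, 23, 5, 1, 7]
`out = len(data)` → out = 7
So out = 7

Answer: 7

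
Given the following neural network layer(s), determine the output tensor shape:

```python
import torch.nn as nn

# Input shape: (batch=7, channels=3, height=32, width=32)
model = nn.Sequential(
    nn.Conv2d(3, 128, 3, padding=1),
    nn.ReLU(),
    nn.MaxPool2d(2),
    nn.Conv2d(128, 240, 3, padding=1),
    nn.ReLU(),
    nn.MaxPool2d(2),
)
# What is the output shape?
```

Input: (7, 3, 32, 32) -> after first Conv2d: (7, 128, 32, 32) -> after first MaxPool2d: (7, 128, 16, 16) -> after second Conv2d: (7, 240, 16, 16) -> Output: (7, 240, 8, 8)

Answer: (7, 240, 8, 8)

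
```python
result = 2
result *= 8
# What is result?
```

Trace:
`result = 2` → result = 2
`result *= 8` → result = 16
So result = 16

Answer: 16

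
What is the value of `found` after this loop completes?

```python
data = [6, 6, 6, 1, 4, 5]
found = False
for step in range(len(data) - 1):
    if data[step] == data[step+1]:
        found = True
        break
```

Check consecutive duplicates in [6, 6, 6, 1, 4, 5]
`found` takes the values: False → True

Answer: True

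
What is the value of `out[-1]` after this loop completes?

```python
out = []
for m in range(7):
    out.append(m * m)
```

Last element of squares 0 to 6
`out` takes the values: [] → [0] → [0, 1] → [0, 1, 4] → [0, 1, 4, 9] → [0, 1, 4, 9, 16] → [0, 1, 4, 9, 16, 25] → [0, 1, 4, 9, 16, 25, 36]
So `out[-1]` = 36

Answer: 36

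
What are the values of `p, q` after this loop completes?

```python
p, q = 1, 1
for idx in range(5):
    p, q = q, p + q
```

Fibonacci: after 5 iterations
`p, q` takes the values: (1, 1) → (1, 2) → (2, 3) → (3, 5) → (5, 8) → (8, 13)

Answer: 8, 13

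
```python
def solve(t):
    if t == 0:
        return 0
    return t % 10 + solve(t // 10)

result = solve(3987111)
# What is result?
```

Sum of digits of 3987111: 1 + 1 + 1 + 7 + 8 + 9 + 3 = 30

Answer: 30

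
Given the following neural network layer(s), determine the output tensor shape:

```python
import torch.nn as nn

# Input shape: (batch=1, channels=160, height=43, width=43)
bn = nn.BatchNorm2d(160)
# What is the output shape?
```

Input: (1, 160, 43, 43) -> Output: (1, 160, 43, 43)

Answer: (1, 160, 43, 43)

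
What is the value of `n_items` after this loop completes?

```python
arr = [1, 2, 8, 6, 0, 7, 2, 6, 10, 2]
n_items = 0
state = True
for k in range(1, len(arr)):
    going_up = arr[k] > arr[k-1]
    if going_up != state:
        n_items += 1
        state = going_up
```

Count direction changes in [1, 2, 8, 6, 0, 7, 2, 6, 10, 2]
`n_items` takes the values: 0 → 1 → 2 → 3 → 4 → 5

Answer: 5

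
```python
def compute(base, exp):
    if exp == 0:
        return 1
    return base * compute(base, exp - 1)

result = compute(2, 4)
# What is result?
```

compute(2, 4) = 2 * 2 * 2 * 2 = 16

Answer: 16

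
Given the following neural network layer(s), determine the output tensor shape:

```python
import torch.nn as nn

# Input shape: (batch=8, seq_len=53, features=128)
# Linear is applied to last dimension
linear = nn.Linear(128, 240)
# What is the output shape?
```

Input: (8, 53, 128) -> Output: (8, 53, 240)

Answer: (8, 53, 240)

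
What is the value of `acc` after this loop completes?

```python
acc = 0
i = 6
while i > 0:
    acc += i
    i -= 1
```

Sum 6 down to 1
`acc` takes the values: 0 → 6 → 11 → 15 → 18 → 20 → 21

Answer: 21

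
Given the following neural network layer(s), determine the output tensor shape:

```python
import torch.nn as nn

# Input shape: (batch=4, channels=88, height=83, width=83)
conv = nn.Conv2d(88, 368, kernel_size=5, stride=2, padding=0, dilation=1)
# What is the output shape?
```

Input: (4, 88, 83, 83) -> Output: (4, 368, 40, 40)

Answer: (4, 368, 40, 40)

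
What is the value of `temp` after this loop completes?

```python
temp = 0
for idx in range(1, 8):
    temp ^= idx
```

XOR of 1 to 7
`temp` takes the values: 0 → 1 → 3 → 0 → 4 → 1 → 7 → 0

Answer: 0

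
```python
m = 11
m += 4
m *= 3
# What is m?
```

Trace:
`m = 11` → m = 11
`m += 4` → m = 15
`m *= 3` → m = 45
So m = 45

Answer: 45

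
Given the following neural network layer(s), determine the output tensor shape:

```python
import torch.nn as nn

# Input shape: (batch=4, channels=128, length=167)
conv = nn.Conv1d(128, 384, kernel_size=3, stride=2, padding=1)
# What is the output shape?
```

Input: (4, 128, 167) -> Output: (4, 384, 84)

Answer: (4, 384, 84)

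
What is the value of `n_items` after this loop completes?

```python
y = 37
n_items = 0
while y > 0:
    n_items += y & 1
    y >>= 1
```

Count set bits in 37 (binary: 0b100101)
`n_items` takes the values: 0 → 1 → 2 → 3

Answer: 3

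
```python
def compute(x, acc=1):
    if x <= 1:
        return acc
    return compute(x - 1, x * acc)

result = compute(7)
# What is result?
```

Accumulator trace (n, acc): (7, 1) -> (6, 7) -> (5, 42) -> (4, 210) -> (3, 840) -> (2, 2520) -> (1, 5040) -> return 5040

Answer: 5040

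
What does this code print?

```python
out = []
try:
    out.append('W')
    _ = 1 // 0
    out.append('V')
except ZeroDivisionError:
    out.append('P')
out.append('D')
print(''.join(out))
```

Execution trace: 'W' (try body) → 'P' (except ZeroDivisionError) → 'D' (after the try/except). Output: WPD

Answer: WPD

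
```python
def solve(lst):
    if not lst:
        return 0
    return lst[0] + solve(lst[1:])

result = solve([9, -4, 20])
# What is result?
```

9 + (-4) + 20 + 0 = 25

Answer: 25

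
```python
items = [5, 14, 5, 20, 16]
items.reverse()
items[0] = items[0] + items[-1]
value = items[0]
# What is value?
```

Trace:
`items = [5, 14, 5, 20, 16]` → items = [5, 14, 5, 20, 16]
`items.reverse()` → items = [16, 20, 5, 14, 5]
`items[0] = items[0] + items[-1]` → items = [21, 20, 5, 14, 5]
`value = items[0]` → value = 21
So value = 21

Answer: 21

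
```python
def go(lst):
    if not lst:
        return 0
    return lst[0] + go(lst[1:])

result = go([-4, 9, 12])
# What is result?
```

(-4) + 9 + 12 + 0 = 17

Answer: 17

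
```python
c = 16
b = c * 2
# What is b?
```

Trace:
`c = 16` → c = 16
`b = c * 2` → b = 32
So b = 32

Answer: 32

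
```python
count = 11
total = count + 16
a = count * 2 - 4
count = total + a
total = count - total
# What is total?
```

Trace:
`count = 11` → count = 11
`total = count + 16` → total = 27
`a = count * 2 - 4` → a = 18
`count = total + a` → count = 45
`total = count - total` → total = 18
So total = 18

Answer: 18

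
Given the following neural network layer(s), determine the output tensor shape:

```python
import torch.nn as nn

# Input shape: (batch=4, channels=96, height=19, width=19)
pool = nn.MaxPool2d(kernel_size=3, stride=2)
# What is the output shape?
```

Input: (4, 96, 19, 19) -> Output: (4, 96, 9, 9)

Answer: (4, 96, 9, 9)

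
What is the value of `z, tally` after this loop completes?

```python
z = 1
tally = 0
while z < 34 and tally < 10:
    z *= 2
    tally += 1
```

Double until >= 34 or 10 iterations
`z, tally` takes the values: (1, 0) → (2, 0) → (2, 1) → (4, 1) → (4, 2) → (8, 2) → (8, 3) → (16, 3) → (16, 4) → (32, 4) → (32, 5) → (64, 5) → (64, 6)

Answer: 64, 6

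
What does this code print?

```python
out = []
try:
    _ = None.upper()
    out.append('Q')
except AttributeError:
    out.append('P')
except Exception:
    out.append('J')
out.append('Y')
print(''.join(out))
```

Execution trace: 'P' (except AttributeError) → 'Y' (after the try/except). Output: PY

Answer: PY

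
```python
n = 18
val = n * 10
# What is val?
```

Trace:
`n = 18` → n = 18
`val = n * 10` → val = 180
So val = 180

Answer: 180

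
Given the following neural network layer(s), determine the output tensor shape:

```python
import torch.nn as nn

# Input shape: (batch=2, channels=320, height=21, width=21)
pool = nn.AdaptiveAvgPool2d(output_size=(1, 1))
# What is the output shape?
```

Input: (2, 320, 21, 21) -> Output: (2, 320, 1, 1)

Answer: (2, 320, 1, 1)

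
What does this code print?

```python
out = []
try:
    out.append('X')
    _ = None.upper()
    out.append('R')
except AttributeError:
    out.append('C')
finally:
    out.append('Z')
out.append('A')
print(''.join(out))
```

Execution trace: 'X' (try body) → 'C' (except AttributeError) → 'Z' (finally) → 'A' (after the try/except). Output: XCZA

Answer: XCZA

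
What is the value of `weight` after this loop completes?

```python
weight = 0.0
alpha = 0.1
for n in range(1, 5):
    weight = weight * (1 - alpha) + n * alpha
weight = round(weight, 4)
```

Moving average with lr=0.1
`weight` takes the values: 0.0 → 0.1 → 0.29 → 0.561 → 0.9049

Answer: 0.9049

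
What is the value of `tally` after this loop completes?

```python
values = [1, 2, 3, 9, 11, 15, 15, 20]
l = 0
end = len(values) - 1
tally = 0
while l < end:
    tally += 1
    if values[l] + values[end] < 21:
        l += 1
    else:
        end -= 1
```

Steps to find pair summing to 21
`tally` takes the values: 0 → 1 → 2 → 3 → 4 → 5 → 6 → 7

Answer: 7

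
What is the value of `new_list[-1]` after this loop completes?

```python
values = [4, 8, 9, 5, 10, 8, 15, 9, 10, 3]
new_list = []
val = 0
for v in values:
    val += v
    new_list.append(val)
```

Cumulative sum ends at 81
`new_list` takes the values: [] → [4] → [4, 12] → [4, 12, 21] → [4, 12, 21, 26] → [4, 12, 21, 26, 36] → [4, 12, 21, 26, 36, 44] → [4, 12, 21, 26, 36, 44, 59] → [4, 12, 21, 26, 36, 44, 59, 68] → [4, 12, 21, 26, 36, 44, 59, 68, 78] → [4, 12, 21, 26, 36, 44, 59, 68, 78, 81]
So `new_list[-1]` = 81

Answer: 81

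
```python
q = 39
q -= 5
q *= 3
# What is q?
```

Trace:
`q = 39` → q = 39
`q -= 5` → q = 34
`q *= 3` → q = 102
So q = 102

Answer: 102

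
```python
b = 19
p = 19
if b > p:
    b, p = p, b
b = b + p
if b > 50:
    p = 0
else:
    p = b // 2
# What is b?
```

Trace:
`b = 19` → b = 19
`p = 19` → p = 19
`if b > p: ...` → b > p is False → no variable changes
`b = b + p` → b = 38
`if b > 50: ...` → b > 50 is False, take else branch → no variable changes
So b = 38

Answer: 38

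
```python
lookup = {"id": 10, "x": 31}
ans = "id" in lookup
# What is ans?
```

Trace:
`lookup = {"id": 10, "x": 31}` → lookup = {'id': 10, 'x': 31}
`ans = "id" in lookup` → ans = True
So ans = True

Answer: True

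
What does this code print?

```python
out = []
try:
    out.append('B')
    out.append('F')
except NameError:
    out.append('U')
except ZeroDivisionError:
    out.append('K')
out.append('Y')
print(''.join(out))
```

Execution trace: 'B' (try body) → 'F' (try body, no exception) → 'Y' (after the try/except). Output: BFY

Answer: BFY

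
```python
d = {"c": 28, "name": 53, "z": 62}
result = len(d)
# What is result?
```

Trace:
`d = {"c": 28, "name": 53, "z": 62}` → d = {'c': 28, 'name': 53, 'z': 62}
`result = len(d)` → result = 3
So result = 3

Answer: 3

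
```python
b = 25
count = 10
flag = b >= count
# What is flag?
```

Trace:
`b = 25` → b = 25
`count = 10` → count = 10
`flag = b >= count` → flag = True
So flag = True

Answer: True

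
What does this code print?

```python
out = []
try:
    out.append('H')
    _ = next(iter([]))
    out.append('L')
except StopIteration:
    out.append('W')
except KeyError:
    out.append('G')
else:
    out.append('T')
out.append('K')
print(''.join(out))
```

Execution trace: 'H' (try body) → 'W' (except StopIteration) → 'K' (after the try/except). Output: HWK

Answer: HWK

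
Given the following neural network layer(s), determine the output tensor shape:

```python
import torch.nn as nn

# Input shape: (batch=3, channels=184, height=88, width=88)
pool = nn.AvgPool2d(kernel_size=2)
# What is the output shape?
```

Input: (3, 184, 88, 88) -> Output: (3, 184, 44, 44)

Answer: (3, 184, 44, 44)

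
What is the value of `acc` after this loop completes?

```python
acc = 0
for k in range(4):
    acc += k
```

Sum of 0 to 3 = 6
`acc` takes the values: 0 → 1 → 3 → 6

Answer: 6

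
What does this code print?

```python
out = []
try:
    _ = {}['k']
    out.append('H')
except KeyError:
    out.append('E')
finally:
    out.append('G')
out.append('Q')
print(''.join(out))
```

Execution trace: 'E' (except KeyError) → 'G' (finally) → 'Q' (after the try/except). Output: EGQ

Answer: EGQ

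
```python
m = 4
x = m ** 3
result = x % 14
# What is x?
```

Trace:
`m = 4` → m = 4
`x = m ** 3` → x = 64
`result = x % 14` → result = 8
So x = 64

Answer: 64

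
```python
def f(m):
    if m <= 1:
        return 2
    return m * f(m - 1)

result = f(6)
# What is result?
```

f(6) = 6 * 5 * 4 * 3 * 2 * 2 = 1440

Answer: 1440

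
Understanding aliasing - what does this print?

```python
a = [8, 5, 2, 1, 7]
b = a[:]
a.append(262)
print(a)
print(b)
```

Key concept: slice [:] creates copy.
Step by step:
`a = [8, 5, 2, 1, 7]` → a = [8, 5, 2, 1, 7]
`b = a[:]` → b = [8, 5, 2, 1, 7]
`a.append(262)` → a = [8, 5, 2, 1, 7, 262]
`print(a)` → prints [8, 5, 2, 1, 7, 262]
`print(b)` → prints [8, 5, 2, 1, 7]

Answer:
[8, 5, 2, 1, 7, 262]
[8, 5, 2, 1, 7]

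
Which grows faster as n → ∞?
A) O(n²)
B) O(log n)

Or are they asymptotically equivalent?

O(n²) vs O(log n): Higher order terms dominate.

Answer: A) O(n²) grows faster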